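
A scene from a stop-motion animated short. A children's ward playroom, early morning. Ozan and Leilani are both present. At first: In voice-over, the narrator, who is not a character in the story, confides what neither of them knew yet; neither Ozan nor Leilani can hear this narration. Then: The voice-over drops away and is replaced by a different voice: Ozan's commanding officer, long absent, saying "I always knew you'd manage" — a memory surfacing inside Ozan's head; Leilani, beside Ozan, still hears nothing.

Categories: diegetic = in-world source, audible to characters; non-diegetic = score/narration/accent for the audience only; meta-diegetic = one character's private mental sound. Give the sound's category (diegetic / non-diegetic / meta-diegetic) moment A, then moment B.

Moment A: the external narrator addresses only the audience — outside the story world → non-diegetic.
Moment B: the replacement voice is a memory inside Ozan's mind specifically → meta-diegetic.

non-diegetic, meta-diegetic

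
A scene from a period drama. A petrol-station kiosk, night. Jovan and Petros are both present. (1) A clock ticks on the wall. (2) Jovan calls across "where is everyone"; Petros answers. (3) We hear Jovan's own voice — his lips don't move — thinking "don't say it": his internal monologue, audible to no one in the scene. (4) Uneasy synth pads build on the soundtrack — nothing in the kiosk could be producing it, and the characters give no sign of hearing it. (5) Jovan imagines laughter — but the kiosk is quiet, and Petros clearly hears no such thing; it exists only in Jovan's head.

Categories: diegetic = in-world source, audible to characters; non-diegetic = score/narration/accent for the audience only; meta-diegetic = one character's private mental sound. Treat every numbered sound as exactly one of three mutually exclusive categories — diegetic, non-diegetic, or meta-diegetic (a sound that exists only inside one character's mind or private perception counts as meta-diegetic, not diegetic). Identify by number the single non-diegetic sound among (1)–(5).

4

(1) an in-world source (a clock); characters could hear it → diegetic.
(2) is diegetic: spoken by a character present in the story world.
(3) it's Jovan's unspoken thought, heard only by the audience via his subjectivity → meta-diegetic.
Sound (4): nothing in the kiosk produces it and the characters don't hear it — pure soundtrack, so non-diegetic.
(5) is meta-diegetic: the sound is imagined by Jovan; nothing in the story world is producing it and Petros can't hear it.
Only (4) is non-diegetic.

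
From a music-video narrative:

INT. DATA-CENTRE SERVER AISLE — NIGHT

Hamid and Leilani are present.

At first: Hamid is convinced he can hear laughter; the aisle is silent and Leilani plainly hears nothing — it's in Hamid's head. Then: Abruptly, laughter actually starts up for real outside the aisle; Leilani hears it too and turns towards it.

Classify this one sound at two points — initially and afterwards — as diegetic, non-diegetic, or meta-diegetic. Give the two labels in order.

Initially: only Hamid 'hears' it — imagined, in his mind → meta-diegetic.
Afterwards: now there's a real external source and Leilani hears it too — in the story world → diegetic.

meta-diegetic, diegetic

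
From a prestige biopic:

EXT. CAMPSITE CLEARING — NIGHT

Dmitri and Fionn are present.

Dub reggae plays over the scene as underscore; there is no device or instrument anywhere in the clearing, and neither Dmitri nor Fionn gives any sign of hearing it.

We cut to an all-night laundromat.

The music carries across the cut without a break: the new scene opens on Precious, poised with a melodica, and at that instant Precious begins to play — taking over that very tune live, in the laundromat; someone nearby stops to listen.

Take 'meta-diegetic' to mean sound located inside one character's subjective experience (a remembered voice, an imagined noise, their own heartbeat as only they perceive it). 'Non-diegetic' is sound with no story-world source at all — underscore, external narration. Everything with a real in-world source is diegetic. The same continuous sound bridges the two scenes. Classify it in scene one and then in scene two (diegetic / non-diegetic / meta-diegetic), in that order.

non-diegetic, diegetic

Scene one: there's no in-world source anywhere and no character hears it — underscore for the audience only → non-diegetic.
Scene two: from the moment Precious starts playing, the tune is being performed on a melodica inside the story world and another character hears it → diegetic.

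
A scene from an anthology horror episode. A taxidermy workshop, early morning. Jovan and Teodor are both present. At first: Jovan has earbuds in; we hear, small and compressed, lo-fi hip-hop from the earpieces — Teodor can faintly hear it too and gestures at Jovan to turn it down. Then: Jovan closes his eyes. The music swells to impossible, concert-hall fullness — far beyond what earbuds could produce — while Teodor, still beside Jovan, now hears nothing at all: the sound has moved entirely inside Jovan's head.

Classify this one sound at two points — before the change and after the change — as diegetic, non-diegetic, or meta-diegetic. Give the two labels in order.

diegetic, meta-diegetic

Before the change: the earbuds are a physical source both characters can hear → diegetic.
After the change: the music now exists only as Jovan's subjective experience; Teodor can no longer hear it → meta-diegetic.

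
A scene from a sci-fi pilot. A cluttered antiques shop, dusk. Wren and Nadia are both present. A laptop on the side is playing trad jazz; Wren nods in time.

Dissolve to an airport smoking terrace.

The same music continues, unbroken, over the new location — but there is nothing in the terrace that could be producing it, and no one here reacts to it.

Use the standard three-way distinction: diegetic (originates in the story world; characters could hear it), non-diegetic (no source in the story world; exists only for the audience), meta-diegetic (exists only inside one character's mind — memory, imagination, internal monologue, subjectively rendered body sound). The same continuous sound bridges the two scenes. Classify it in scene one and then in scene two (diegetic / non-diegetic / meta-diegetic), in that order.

Scene one: a laptop is an on-screen source and Wren reacts to it → diegetic.
Scene two: there is no source in the terrace and no one hears it — it's now underscore → non-diegetic.

diegetic, non-diegetic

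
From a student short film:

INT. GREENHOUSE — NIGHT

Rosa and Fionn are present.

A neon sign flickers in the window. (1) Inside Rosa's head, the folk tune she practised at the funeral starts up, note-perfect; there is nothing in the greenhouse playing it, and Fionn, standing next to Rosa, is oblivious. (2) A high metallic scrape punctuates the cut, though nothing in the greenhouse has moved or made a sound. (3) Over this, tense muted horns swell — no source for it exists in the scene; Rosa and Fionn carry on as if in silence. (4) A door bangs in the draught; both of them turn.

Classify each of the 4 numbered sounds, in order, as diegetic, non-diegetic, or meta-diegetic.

(1) the music is a memory playing inside Rosa's mind alone; no real-world source, Fionn can't hear it → meta-diegetic.
(2) it's a sound-design accent with no in-world source; no one in the scene can hear it → non-diegetic.
Sound (3): score with no on-screen or off-screen source; it exists for the audience alone, so non-diegetic.
(4) the sound comes from a door physically present in the location → diegetic.

meta-diegetic, non-diegetic, non-diegetic, diegetic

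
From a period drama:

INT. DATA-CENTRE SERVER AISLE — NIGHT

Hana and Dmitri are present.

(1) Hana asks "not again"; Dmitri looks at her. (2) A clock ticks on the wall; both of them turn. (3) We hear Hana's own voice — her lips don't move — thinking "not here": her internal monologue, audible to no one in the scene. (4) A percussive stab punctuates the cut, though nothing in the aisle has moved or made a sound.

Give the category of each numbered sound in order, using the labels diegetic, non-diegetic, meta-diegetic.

diegetic, diegetic, meta-diegetic, non-diegetic

(1) is diegetic: on-screen dialogue — Hana speaks and Dmitri is there to hear.
(2) a clock is a real object/event in the scene's world → diegetic.
Sound (3): it's Hana's unspoken thought, heard only by the audience via her subjectivity, so meta-diegetic.
Sound (4): nothing in the scene produces it; it's an accent added for the audience, so non-diegetic.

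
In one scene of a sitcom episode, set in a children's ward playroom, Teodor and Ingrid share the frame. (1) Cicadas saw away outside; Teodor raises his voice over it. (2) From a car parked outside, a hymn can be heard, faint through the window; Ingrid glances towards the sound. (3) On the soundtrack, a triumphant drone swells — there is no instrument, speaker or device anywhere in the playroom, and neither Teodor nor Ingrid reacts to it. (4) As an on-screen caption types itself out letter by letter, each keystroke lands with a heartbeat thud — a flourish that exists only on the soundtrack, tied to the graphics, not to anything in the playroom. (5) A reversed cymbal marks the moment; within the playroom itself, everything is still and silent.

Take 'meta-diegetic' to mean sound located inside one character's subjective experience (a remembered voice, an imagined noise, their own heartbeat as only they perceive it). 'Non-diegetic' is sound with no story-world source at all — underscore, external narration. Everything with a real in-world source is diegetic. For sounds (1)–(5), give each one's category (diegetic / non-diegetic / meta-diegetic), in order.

(1) it's the actual ambient sound of the location → diegetic.
(2) off-screen diegetic: the source is out of frame but still in the story's space → diegetic.
Sound (3): nothing in the playroom produces it and the characters don't hear it — pure soundtrack, so non-diegetic.
(4) sound married to a title/caption — outside the diegesis by definition → non-diegetic.
(5) an editorial stinger — it belongs to the cut, not the story world → non-diegetic.

diegetic, diegetic, non-diegetic, non-diegetic, non-diegetic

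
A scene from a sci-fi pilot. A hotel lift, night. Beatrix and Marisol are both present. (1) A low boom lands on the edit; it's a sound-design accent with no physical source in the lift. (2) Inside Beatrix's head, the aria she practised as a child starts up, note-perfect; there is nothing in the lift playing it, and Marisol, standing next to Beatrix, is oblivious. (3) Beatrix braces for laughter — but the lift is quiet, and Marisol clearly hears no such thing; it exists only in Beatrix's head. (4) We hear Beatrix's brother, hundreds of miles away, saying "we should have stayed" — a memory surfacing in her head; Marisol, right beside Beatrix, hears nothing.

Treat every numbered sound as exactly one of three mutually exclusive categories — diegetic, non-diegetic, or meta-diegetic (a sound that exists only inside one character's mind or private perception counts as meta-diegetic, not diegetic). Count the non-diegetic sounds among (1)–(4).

1

Sound (1): it's a sound-design accent with no in-world source; no one in the scene can hear it, so non-diegetic.
(2) is meta-diegetic: remembered music, private to Beatrix — Marisol is oblivious because it isn't in the room.
(3) Beatrix alone 'hears' it — an imagined sound, not present in the space → meta-diegetic.
(4) a remembered line, private to Beatrix — not present in the room, not audible to Marisol → meta-diegetic.
So 1 of the 4 is non-diegetic: (1).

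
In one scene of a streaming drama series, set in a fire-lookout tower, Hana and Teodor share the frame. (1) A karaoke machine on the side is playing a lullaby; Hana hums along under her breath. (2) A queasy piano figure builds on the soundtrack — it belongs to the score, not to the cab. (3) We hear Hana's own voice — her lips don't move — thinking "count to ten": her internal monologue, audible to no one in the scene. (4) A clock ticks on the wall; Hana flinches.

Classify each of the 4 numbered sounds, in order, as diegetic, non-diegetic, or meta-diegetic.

diegetic, non-diegetic, meta-diegetic, diegetic

Sound (1): the music comes from an on-screen device that Hana responds to, so diegetic.
(2) score with no on-screen or off-screen source; it exists for the audience alone → non-diegetic.
(3) internal monologue — inside Hana's mind, not spoken into the scene → meta-diegetic.
(4) an in-world source (a clock); characters could hear it → diegetic.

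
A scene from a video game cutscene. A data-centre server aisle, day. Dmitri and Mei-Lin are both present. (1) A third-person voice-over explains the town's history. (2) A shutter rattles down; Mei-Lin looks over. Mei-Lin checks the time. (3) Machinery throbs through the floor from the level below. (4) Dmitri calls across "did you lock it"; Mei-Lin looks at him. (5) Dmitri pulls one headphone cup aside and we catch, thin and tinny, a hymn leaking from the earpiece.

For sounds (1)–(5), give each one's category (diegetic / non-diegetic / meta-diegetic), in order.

(1) is non-diegetic: the narrator exists outside the story world, addressing only the audience.
(2) is diegetic: a shutter is a real object/event in the scene's world.
(3) it's the actual ambient sound of the location → diegetic.
Sound (4): spoken by a character present in the story world, so diegetic.
(5) is diegetic: the earpiece is a real device on Dmitri's head — source music.

non-diegetic, diegetic, diegetic, diegetic, diegetic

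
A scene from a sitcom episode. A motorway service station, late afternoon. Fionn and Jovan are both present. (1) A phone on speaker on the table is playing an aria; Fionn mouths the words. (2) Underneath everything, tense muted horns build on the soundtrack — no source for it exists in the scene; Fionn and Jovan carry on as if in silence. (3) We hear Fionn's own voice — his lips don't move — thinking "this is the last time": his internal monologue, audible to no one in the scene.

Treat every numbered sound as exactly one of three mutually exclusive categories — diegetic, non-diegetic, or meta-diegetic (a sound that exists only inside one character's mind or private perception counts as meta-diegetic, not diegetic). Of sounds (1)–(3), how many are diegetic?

1

Sound (1): source music from a phone on speaker, which exists in the story world, so diegetic.
Sound (2): it has no source in the story world and no character can hear it — it's underscore, so non-diegetic.
(3) it's Fionn's unspoken thought, heard only by the audience via his subjectivity → meta-diegetic.
Diegetic: (1) — that's 1.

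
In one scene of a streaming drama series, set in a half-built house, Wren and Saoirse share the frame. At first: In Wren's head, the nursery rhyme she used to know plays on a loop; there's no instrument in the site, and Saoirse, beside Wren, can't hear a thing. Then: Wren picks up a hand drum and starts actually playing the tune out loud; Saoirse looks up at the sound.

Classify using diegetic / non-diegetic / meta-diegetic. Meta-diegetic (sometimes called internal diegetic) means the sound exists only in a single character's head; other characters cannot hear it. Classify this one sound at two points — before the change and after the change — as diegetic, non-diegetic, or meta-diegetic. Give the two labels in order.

meta-diegetic, diegetic

Before the change: the tune exists only as Wren's private memory; Saoirse can't hear it → meta-diegetic.
After the change: Wren is now producing it live on a hand drum, in the room, and Saoirse hears it → diegetic.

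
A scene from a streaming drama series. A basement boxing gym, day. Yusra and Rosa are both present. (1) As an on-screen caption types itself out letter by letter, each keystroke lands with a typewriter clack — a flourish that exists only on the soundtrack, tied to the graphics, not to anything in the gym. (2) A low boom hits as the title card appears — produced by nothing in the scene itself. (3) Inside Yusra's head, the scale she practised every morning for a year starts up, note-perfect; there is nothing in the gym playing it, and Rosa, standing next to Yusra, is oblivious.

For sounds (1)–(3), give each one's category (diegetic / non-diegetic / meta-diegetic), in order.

non-diegetic, non-diegetic, meta-diegetic

Sound (1): the caption isn't part of the story world, so neither is the sound tied to it, so non-diegetic.
(2) is non-diegetic: it's a sound-design accent with no in-world source; no one in the scene can hear it.
(3) the music is a memory playing inside Yusra's mind alone; no real-world source, Rosa can't hear it → meta-diegetic.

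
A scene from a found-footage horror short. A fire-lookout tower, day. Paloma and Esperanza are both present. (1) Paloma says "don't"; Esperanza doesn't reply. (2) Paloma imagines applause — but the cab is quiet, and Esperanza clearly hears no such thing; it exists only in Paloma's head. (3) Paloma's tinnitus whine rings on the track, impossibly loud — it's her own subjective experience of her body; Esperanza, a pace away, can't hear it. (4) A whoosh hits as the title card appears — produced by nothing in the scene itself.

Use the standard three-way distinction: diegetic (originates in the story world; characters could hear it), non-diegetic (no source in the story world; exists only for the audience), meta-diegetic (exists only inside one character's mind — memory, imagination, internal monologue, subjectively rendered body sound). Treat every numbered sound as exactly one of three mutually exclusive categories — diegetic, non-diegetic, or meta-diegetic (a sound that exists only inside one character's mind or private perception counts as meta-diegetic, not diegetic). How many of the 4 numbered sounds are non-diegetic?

1

Sound (1): Paloma is a character speaking aloud in the scene, so diegetic.
Sound (2): subjective to Paloma: the cab is silent and Esperanza hears nothing, so meta-diegetic.
(3) point-of-audition from inside Paloma's body; not a sound in the room → meta-diegetic.
Sound (4): an editorial stinger — it belongs to the cut, not the story world, so non-diegetic.
Non-diegetic: (4) — that's 1.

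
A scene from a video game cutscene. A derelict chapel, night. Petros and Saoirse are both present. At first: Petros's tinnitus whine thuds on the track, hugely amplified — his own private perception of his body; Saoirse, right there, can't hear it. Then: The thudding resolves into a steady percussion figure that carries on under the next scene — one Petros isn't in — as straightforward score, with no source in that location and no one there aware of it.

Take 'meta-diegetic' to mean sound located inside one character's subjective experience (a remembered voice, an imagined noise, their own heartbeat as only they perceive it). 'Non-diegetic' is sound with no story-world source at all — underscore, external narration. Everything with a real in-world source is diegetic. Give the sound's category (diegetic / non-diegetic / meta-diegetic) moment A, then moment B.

meta-diegetic, non-diegetic

Moment A: it's Petros's subjective body sound, inaudible to Saoirse → meta-diegetic.
Moment B: detached from Petros and playing as sourceless score over a scene he isn't in — for the audience only → non-diegetic.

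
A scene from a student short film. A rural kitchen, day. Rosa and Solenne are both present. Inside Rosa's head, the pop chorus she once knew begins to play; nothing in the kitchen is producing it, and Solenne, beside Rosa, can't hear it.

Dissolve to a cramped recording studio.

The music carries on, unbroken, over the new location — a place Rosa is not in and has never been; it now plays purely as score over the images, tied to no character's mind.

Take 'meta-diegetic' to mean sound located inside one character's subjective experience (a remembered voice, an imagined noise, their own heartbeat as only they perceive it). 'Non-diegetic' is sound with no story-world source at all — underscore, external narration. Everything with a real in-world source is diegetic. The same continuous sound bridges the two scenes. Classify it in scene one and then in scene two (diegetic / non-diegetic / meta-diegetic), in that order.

Scene one: the music exists only inside Rosa's mind; Solenne can't hear it → meta-diegetic.
Scene two: it's detached from Rosa entirely and plays over unrelated images with no in-world source — conventional underscore → non-diegetic.

meta-diegetic, non-diegetic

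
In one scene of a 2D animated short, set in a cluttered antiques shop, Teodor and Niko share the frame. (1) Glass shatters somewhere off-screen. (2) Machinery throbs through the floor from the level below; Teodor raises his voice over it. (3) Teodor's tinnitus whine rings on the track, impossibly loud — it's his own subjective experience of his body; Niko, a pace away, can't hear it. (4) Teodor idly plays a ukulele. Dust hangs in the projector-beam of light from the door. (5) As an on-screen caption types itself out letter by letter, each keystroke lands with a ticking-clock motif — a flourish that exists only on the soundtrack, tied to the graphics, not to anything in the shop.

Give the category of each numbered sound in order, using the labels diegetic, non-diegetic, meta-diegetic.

diegetic, diegetic, meta-diegetic, diegetic, non-diegetic

Sound (1): an in-world source (glass); characters could hear it, so diegetic.
(2) machinery is part of the location's real environment → diegetic.
(3) it's Teodor's internal bodily sensation rendered as sound; only Teodor 'hears' it → meta-diegetic.
(4) is diegetic: a character is playing a ukulele on screen.
(5) it accompanies on-screen graphics, not anything inside the story world → non-diegetic.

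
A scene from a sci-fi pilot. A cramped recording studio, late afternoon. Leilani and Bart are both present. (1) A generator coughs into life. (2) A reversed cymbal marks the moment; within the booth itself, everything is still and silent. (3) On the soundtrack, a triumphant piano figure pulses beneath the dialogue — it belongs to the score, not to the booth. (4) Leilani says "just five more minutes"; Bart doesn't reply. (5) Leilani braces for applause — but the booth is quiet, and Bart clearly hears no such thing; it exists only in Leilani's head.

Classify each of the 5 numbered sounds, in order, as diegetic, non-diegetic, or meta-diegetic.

(1) is diegetic: a generator is a real object/event in the scene's world.
(2) is non-diegetic: an editorial stinger — it belongs to the cut, not the story world.
Sound (3): score with no on-screen or off-screen source; it exists for the audience alone, so non-diegetic.
(4) spoken by a character present in the story world → diegetic.
Sound (5): subjective to Leilani: the booth is silent and Bart hears nothing, so meta-diegetic.

diegetic, non-diegetic, non-diegetic, diegetic, meta-diegetic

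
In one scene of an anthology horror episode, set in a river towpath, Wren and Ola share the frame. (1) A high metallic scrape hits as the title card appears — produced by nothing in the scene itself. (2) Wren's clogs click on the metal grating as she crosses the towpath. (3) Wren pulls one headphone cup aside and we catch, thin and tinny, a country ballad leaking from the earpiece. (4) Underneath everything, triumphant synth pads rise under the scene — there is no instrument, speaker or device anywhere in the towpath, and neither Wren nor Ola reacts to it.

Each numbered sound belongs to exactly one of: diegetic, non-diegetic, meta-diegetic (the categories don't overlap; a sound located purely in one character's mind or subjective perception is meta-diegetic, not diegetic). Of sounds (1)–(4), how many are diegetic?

2

(1) nothing in the scene produces it; it's an accent added for the audience → non-diegetic.
Sound (2): Wren's footsteps are produced in the story world, so diegetic.
Sound (3): it's leaking from a physical pair of headphones in the scene, so diegetic.
(4) it has no source in the story world and no character can hear it — it's underscore → non-diegetic.
Diegetic: (2), (3) — that's 2.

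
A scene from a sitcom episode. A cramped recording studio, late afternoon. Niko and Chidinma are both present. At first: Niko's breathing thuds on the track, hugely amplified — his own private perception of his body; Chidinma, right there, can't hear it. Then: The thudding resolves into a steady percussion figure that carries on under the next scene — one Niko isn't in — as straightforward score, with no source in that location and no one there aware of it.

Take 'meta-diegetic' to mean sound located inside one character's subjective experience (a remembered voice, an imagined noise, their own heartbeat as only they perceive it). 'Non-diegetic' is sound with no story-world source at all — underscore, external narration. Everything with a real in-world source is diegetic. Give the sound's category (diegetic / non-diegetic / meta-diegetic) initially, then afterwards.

meta-diegetic, non-diegetic

Initially: it's Niko's subjective body sound, inaudible to Chidinma → meta-diegetic.
Afterwards: detached from Niko and playing as sourceless score over a scene he isn't in — for the audience only → non-diegetic.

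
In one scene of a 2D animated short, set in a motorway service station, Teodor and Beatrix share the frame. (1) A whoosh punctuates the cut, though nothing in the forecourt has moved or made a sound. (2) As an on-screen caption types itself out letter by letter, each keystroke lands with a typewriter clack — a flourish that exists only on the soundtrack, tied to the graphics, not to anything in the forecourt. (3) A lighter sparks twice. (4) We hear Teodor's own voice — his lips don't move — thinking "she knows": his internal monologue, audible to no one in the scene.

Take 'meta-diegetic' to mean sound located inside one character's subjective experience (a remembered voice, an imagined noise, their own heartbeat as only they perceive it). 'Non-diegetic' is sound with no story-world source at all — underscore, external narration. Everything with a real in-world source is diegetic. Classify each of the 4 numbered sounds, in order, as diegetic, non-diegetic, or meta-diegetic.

non-diegetic, non-diegetic, diegetic, meta-diegetic

(1) it's a sound-design accent with no in-world source; no one in the scene can hear it → non-diegetic.
Sound (2): it accompanies on-screen graphics, not anything inside the story world, so non-diegetic.
(3) an in-world source (a lighter); characters could hear it → diegetic.
(4) internal monologue — inside Teodor's mind, not spoken into the scene → meta-diegetic.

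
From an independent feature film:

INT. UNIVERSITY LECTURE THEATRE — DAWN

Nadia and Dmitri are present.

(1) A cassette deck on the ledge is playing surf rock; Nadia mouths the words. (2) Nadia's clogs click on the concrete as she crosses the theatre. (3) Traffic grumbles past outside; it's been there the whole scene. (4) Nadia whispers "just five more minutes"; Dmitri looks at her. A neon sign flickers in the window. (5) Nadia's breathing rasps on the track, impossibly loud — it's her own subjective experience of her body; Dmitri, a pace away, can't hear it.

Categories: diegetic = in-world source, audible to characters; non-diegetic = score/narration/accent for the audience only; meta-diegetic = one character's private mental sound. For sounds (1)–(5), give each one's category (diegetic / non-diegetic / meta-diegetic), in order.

(1) the music comes from an on-screen device that Nadia responds to → diegetic.
(2) is diegetic: it's the physical sound of Nadia moving in the space.
Sound (3): traffic is part of the location's real environment, so diegetic.
Sound (4): Nadia is a character speaking aloud in the scene, so diegetic.
(5) it's Nadia's internal bodily sensation rendered as sound; only Nadia 'hears' it → meta-diegetic.

diegetic, diegetic, diegetic, diegetic, meta-diegetic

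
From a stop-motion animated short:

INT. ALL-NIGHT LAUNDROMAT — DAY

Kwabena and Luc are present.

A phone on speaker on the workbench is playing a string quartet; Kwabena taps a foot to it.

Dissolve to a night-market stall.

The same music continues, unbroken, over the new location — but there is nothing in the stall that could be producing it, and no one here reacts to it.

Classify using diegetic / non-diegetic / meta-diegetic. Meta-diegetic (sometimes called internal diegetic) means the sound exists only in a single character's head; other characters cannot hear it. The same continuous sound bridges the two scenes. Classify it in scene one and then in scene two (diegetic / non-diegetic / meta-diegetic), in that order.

Scene one: a phone on speaker is an on-screen source and Kwabena reacts to it → diegetic.
Scene two: there is no source in the stall and no one hears it — it's now underscore → non-diegetic.

diegetic, non-diegetic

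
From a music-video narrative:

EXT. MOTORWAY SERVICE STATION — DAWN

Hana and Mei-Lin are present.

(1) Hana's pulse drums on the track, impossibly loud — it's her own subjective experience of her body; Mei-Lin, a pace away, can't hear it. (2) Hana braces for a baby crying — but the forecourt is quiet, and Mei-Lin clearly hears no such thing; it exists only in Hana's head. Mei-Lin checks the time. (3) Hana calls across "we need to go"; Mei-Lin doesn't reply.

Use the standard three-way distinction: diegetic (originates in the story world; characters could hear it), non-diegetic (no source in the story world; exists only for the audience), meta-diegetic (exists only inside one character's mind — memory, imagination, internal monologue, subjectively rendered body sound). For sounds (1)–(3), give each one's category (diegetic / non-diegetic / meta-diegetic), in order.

meta-diegetic, meta-diegetic, diegetic

(1) it's Hana's internal bodily sensation rendered as sound; only Hana 'hears' it → meta-diegetic.
Sound (2): the sound is imagined by Hana; nothing in the story world is producing it and Mei-Lin can't hear it, so meta-diegetic.
(3) is diegetic: on-screen dialogue — Hana speaks and Mei-Lin is there to hear.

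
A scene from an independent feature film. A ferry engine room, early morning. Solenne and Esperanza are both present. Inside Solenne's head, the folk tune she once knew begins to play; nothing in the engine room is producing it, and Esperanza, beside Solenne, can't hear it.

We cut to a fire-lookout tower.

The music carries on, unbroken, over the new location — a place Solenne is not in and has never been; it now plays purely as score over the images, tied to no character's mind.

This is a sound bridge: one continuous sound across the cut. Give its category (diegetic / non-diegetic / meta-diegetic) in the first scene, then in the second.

meta-diegetic, non-diegetic

Scene one: the music exists only inside Solenne's mind; Esperanza can't hear it → meta-diegetic.
Scene two: it's detached from Solenne entirely and plays over unrelated images with no in-world source — conventional underscore → non-diegetic.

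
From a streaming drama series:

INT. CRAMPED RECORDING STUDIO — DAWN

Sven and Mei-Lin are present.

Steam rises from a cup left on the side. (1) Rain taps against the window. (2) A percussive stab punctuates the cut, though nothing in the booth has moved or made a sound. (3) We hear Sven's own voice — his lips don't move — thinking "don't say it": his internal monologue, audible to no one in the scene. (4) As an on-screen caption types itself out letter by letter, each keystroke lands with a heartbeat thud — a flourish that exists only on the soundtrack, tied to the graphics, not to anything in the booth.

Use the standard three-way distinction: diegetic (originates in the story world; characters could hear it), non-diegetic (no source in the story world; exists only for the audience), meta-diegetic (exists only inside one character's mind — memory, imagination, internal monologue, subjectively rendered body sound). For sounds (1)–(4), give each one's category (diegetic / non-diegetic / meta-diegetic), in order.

diegetic, non-diegetic, meta-diegetic, non-diegetic

Sound (1): it's the actual ambient sound of the location, so diegetic.
Sound (2): it's a sound-design accent with no in-world source; no one in the scene can hear it, so non-diegetic.
(3) is meta-diegetic: Sven's thought-voice: a private mental sound no other character can hear.
(4) is non-diegetic: the caption isn't part of the story world, so neither is the sound tied to it.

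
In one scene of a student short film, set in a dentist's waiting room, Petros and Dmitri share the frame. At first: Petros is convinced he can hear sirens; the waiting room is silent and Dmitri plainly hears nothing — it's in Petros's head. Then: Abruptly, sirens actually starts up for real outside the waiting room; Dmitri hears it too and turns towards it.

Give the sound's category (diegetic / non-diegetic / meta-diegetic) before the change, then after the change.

meta-diegetic, diegetic

Before the change: only Petros 'hears' it — imagined, in his mind → meta-diegetic.
After the change: now there's a real external source and Dmitri hears it too — in the story world → diegetic.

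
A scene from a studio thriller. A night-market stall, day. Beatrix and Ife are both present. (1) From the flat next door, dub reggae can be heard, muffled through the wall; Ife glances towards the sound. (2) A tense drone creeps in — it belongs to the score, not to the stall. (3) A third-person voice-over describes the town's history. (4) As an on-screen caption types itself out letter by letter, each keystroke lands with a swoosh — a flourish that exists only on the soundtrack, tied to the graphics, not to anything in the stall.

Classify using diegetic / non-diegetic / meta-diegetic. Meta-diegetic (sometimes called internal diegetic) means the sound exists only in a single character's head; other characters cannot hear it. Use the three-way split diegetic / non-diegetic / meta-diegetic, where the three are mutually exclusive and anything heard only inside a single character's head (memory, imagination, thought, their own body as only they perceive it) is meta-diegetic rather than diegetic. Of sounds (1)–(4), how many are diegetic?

1

Sound (1): off-screen diegetic: the source is out of frame but still in the story's space, so diegetic.
(2) score with no on-screen or off-screen source; it exists for the audience alone → non-diegetic.
Sound (3): external voice-over — not a character, not heard by anyone in the scene, so non-diegetic.
(4) is non-diegetic: the caption isn't part of the story world, so neither is the sound tied to it.
So 1 of the 4 is diegetic: (1).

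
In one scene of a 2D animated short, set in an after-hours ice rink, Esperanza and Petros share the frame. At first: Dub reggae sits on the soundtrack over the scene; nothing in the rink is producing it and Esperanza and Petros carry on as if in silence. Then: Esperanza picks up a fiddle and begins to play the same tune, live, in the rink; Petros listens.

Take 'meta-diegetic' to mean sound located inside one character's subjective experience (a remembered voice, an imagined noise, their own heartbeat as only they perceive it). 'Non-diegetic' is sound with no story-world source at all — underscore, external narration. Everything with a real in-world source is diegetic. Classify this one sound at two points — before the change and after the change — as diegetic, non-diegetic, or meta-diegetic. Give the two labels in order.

non-diegetic, diegetic

Before the change: no in-world source exists and no character can hear it — underscore → non-diegetic.
After the change: a fiddle is now a real source in the story world and the characters hear it → diegetic.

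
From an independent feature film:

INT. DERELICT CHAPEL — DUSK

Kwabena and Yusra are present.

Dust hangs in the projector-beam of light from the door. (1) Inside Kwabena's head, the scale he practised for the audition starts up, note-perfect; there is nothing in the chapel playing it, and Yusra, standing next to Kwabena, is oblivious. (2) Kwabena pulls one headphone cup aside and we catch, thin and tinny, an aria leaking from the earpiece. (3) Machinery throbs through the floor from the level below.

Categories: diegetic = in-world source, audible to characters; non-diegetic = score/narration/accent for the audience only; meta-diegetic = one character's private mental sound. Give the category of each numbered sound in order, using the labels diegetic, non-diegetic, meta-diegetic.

meta-diegetic, diegetic, diegetic

(1) is meta-diegetic: it lives in Kwabena's subjectivity, not in the chapel.
Sound (2): the headphones are an on-screen source, so diegetic.
(3) machinery is part of the location's real environment → diegetic.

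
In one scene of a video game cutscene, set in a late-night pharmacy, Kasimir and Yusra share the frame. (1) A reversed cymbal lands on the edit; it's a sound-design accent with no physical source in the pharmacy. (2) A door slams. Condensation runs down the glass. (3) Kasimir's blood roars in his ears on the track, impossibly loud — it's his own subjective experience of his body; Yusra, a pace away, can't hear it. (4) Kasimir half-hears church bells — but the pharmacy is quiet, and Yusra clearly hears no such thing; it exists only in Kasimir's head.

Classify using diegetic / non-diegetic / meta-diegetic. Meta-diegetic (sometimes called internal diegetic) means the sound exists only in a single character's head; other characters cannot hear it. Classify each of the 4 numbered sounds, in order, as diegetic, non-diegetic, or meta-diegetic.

non-diegetic, diegetic, meta-diegetic, meta-diegetic

(1) is non-diegetic: it's a sound-design accent with no in-world source; no one in the scene can hear it.
(2) is diegetic: an in-world source (a door); characters could hear it.
Sound (3): a subjective body sound — Kasimir's private perception, inaudible to Yusra, so meta-diegetic.
(4) is meta-diegetic: Kasimir alone 'hears' it — an imagined sound, not present in the space.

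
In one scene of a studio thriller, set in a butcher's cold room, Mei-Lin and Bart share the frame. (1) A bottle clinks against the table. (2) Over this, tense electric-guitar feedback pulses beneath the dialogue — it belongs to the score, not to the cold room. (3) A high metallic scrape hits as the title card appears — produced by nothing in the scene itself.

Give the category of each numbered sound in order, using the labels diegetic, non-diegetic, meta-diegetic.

diegetic, non-diegetic, non-diegetic

(1) is diegetic: a bottle is a real object/event in the scene's world.
Sound (2): score with no on-screen or off-screen source; it exists for the audience alone, so non-diegetic.
(3) nothing in the scene produces it; it's an accent added for the audience → non-diegetic.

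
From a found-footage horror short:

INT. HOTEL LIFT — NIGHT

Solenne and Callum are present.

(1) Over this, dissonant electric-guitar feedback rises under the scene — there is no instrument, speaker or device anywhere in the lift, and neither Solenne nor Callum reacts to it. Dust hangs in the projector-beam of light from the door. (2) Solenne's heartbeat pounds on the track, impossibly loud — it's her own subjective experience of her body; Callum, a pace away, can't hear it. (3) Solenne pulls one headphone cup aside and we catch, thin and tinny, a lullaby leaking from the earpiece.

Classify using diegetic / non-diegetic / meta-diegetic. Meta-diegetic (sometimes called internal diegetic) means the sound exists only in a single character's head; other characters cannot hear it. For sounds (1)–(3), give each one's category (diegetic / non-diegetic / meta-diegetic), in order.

Sound (1): nothing in the lift produces it and the characters don't hear it — pure soundtrack, so non-diegetic.
(2) a subjective body sound — Solenne's private perception, inaudible to Callum → meta-diegetic.
(3) the earpiece is a real device on Solenne's head — source music → diegetic.

non-diegetic, meta-diegetic, diegetic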